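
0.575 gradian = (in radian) 0.009032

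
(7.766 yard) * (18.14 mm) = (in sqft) 1.387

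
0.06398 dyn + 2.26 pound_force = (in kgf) 1.025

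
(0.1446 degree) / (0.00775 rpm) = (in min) 0.05183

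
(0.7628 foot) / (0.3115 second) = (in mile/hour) 1.67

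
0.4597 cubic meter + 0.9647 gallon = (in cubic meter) 0.4634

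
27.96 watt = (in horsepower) 0.03749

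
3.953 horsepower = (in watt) 2948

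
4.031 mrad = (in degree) 0.231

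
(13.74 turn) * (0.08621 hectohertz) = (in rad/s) 744.3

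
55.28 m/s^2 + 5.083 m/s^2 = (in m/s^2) 60.36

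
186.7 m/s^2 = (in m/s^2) 186.7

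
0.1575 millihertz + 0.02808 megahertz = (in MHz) 0.02808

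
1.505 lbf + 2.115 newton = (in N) 8.81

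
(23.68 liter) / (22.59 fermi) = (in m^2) 1.048e+12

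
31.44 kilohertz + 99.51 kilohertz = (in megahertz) 0.131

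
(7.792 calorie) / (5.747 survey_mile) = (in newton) 0.003525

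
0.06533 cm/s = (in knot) 0.00127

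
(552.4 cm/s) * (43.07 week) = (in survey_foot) 4.721e+08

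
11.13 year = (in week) 580.4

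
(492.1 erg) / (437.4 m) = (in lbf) 2.529e-08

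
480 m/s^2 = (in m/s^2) 480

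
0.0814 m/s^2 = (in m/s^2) 0.0814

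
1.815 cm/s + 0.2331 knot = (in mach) 0.0004055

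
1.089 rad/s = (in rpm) 10.4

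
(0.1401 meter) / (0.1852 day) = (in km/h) 3.152e-05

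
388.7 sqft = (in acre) 0.008923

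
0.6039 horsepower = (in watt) 450.3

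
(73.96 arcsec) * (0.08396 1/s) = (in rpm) 0.0002875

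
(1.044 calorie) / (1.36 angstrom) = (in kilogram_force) 3.275e+09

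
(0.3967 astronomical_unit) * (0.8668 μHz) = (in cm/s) 5.144e+06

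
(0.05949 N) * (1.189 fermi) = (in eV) 441.5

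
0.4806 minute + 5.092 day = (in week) 0.7275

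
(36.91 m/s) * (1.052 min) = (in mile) 1.448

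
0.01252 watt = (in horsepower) 1.679e-05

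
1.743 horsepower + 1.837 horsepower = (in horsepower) 3.58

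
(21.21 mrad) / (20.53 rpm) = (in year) 3.128e-10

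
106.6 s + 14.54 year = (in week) 758.2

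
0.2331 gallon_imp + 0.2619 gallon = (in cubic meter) 0.002051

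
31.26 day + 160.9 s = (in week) 4.466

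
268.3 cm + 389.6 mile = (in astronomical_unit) 4.191e-06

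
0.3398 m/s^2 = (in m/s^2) 0.3398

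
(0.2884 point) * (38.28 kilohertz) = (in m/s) 3.895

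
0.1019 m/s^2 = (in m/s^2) 0.1019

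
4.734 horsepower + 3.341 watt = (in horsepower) 4.738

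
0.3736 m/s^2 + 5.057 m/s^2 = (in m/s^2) 5.431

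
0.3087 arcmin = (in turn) 1.429e-05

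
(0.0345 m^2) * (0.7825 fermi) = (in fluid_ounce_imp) 9.501e-13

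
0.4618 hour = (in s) 1662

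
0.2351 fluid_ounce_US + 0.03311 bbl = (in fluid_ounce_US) 178.2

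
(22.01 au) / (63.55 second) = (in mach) 1.522e+08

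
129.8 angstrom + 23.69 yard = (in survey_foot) 71.07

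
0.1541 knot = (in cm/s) 7.928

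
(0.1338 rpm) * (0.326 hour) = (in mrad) 1.644e+04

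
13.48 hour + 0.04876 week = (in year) 0.002474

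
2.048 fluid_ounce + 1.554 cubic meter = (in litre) 1554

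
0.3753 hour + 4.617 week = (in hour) 776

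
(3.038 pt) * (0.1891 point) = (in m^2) 7.15e-08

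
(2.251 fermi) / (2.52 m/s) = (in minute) 1.489e-17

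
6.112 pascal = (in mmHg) 0.04584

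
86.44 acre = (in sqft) 3.765e+06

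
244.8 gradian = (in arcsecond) 7.932e+05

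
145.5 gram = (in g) 145.5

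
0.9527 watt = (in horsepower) 0.001278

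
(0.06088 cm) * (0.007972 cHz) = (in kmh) 1.747e-07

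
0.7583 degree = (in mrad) 13.23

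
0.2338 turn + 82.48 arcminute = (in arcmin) 5133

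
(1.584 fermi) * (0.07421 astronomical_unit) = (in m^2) 1.759e-05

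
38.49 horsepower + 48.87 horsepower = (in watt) 6.514e+04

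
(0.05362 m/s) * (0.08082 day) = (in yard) 409.5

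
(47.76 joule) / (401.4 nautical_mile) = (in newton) 6.425e-05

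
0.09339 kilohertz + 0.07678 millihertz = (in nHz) 9.339e+10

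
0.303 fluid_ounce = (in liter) 0.008961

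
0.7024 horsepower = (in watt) 523.8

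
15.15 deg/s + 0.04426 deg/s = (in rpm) 2.532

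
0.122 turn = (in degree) 43.92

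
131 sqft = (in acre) 0.003007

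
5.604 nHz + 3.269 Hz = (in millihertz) 3269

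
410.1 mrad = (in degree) 23.5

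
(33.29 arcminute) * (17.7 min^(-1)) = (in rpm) 0.02728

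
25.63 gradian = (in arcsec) 8.304e+04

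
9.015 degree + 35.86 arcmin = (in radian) 0.1678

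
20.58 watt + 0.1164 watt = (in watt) 20.7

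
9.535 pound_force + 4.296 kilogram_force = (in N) 84.54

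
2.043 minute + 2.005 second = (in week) 0.000206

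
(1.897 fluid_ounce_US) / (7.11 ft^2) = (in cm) 0.008493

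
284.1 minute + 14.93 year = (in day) 5450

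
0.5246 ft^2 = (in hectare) 4.874e-06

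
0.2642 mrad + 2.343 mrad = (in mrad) 2.607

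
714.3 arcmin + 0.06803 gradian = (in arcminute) 718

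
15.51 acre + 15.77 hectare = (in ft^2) 2.373e+06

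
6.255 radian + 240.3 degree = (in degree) 598.7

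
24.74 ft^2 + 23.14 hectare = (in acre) 57.18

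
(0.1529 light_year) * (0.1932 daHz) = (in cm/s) 2.795e+17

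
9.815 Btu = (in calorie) 2475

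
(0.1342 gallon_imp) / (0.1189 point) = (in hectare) 0.001454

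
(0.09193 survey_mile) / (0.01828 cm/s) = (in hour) 224.8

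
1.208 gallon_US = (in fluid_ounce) 154.6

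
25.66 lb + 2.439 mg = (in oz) 410.6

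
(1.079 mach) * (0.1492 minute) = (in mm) 3.289e+06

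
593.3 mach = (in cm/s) 2.02e+07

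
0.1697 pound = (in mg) 7.697e+04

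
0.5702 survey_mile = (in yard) 1004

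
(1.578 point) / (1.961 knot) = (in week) 9.124e-10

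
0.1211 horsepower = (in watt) 90.3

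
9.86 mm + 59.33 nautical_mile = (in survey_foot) 3.605e+05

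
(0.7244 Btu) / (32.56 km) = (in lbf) 0.005277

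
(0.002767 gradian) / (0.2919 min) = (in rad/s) 2.482e-06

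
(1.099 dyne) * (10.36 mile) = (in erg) 1.832e+06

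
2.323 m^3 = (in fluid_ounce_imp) 8.176e+04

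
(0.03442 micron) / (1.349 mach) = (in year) 2.376e-18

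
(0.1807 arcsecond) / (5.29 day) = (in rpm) 1.83e-11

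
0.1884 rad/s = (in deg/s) 10.79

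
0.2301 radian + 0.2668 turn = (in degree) 109.2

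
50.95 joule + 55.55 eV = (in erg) 5.095e+08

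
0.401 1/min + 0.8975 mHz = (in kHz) 7.581e-06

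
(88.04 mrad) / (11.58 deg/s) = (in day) 5.042e-06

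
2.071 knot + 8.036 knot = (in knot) 10.11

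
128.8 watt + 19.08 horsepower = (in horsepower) 19.25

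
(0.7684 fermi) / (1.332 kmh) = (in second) 2.077e-15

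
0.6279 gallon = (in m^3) 0.002377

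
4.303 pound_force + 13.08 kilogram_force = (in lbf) 33.14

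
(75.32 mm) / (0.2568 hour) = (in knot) 0.0001584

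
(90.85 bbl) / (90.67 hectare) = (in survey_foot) 5.226e-05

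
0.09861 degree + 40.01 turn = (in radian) 251.4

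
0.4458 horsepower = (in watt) 332.4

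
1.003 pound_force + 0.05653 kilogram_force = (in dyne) 5.016e+05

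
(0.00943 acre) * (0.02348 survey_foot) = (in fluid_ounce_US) 9235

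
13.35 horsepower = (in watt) 9955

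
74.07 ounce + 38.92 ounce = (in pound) 7.062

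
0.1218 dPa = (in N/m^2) 0.01218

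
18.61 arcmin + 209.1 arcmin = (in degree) 3.795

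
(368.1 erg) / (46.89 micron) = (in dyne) 7.85e+04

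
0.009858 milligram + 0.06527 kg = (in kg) 0.06527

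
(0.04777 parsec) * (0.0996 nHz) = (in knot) 2.854e+05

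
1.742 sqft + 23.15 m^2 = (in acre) 0.00576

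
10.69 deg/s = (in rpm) 1.782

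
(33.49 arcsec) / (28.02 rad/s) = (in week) 9.581e-12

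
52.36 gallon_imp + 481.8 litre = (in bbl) 4.528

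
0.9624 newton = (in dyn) 9.624e+04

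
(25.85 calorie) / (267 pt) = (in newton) 1148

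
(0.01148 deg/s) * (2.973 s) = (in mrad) 0.5957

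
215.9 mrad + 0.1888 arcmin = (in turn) 0.03437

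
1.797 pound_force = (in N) 7.993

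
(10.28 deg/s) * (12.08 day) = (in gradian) 1.192e+07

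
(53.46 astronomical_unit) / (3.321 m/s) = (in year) 7.636e+04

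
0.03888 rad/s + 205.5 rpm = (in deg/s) 1235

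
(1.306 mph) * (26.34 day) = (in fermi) 1.329e+21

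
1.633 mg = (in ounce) 5.76e-05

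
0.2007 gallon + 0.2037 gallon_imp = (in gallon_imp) 0.3708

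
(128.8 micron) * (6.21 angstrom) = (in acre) 1.976e-17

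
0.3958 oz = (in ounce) 0.3958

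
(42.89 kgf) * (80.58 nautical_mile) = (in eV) 3.918e+26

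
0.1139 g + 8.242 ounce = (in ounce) 8.246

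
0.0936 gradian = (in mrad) 1.47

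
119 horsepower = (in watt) 8.874e+04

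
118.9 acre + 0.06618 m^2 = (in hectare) 48.12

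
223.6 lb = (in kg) 101.4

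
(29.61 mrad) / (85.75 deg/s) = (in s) 0.01978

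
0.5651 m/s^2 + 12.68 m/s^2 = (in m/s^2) 13.25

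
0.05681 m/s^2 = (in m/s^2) 0.05681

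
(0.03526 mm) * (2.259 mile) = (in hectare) 1.282e-05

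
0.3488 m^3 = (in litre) 348.8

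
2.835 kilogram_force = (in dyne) 2.78e+06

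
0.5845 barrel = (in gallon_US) 24.55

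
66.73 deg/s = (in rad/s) 1.165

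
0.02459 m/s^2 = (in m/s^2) 0.02459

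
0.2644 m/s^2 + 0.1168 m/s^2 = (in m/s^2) 0.3812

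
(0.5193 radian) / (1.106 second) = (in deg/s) 26.9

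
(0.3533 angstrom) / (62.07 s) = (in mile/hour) 1.273e-12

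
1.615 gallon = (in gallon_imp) 1.345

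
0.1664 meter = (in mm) 166.4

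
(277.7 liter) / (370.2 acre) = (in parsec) 6.007e-24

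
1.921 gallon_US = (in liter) 7.272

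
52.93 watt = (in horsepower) 0.07098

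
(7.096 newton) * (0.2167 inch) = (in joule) 0.03906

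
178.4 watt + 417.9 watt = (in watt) 596.3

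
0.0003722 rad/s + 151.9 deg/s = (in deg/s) 151.9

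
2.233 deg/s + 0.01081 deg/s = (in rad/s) 0.03916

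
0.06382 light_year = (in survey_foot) 1.981e+15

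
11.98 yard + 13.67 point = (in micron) 1.096e+07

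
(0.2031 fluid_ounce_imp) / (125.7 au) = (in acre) 7.583e-23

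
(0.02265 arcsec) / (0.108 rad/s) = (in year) 3.224e-14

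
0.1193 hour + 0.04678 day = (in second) 4471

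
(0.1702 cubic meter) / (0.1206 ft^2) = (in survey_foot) 49.84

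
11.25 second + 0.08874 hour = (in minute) 5.512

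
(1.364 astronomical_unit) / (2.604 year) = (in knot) 4830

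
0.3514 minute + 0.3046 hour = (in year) 3.544e-05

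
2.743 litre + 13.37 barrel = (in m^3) 2.128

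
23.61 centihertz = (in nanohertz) 2.361e+08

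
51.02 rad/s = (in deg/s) 2923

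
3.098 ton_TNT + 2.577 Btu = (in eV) 8.09e+28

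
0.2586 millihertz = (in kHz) 2.586e-07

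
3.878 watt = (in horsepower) 0.0052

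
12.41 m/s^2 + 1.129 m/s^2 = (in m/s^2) 13.54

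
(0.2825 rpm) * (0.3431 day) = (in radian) 877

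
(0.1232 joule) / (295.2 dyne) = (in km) 0.04173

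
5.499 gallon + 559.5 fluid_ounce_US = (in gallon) 9.87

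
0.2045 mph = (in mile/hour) 0.2045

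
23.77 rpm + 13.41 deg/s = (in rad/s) 2.723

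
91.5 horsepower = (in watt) 6.823e+04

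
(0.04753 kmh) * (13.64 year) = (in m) 5.679e+06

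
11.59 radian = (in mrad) 1.159e+04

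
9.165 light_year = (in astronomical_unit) 5.796e+05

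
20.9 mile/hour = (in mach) 0.02744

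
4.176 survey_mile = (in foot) 2.205e+04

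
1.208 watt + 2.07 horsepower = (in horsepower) 2.072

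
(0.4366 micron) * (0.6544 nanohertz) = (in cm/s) 2.857e-14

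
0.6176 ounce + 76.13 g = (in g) 93.64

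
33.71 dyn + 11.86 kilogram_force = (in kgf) 11.86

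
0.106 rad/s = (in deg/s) 6.073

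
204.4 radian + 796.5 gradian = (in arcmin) 7.457e+05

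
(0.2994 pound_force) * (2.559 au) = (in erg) 5.098e+18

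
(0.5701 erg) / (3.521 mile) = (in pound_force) 2.262e-12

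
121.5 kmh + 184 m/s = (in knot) 423.3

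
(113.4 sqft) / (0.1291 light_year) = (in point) 2.445e-11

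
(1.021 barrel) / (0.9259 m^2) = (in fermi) 1.753e+14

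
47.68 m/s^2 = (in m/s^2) 47.68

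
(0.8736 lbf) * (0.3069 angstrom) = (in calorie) 2.85e-11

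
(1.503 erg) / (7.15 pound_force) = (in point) 1.34e-05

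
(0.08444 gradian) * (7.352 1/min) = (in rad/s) 0.0001625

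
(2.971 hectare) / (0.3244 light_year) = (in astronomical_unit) 6.471e-23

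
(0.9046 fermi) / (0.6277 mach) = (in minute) 7.054e-20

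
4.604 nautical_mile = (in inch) 3.357e+05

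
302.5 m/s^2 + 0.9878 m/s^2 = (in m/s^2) 303.5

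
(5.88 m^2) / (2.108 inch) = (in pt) 3.113e+05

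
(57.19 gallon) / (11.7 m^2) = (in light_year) 1.956e-18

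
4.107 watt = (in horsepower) 0.005508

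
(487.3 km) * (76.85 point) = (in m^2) 1.321e+04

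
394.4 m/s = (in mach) 1.158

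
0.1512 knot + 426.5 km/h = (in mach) 0.3482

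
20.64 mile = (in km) 33.22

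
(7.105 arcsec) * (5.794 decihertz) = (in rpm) 0.0001906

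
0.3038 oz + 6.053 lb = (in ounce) 97.15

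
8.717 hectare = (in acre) 21.54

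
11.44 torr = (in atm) 0.01505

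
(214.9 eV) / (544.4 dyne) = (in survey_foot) 2.075e-14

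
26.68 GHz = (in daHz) 2.668e+09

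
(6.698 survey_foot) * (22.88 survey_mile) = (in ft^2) 8.092e+05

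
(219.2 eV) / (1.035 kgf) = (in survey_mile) 2.15e-21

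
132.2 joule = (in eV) 8.251e+20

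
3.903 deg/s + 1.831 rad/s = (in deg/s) 108.8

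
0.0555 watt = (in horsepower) 7.443e-05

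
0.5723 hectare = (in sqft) 6.16e+04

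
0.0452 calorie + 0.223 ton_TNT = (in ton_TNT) 0.223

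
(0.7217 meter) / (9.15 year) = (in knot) 4.862e-09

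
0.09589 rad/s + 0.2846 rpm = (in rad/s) 0.1257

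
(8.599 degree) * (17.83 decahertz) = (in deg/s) 1533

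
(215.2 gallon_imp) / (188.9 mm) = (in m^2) 5.179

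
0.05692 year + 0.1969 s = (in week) 2.968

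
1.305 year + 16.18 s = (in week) 68.05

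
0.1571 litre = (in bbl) 0.0009881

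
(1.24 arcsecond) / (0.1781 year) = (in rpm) 1.022e-11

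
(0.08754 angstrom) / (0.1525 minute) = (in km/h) 3.444e-12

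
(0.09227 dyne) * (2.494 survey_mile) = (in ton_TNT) 8.851e-13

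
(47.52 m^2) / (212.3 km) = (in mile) 1.391e-07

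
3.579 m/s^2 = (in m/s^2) 3.579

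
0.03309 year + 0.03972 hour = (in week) 1.726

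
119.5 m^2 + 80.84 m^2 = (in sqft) 2156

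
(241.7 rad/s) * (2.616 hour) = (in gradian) 1.449e+08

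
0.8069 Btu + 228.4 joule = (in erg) 1.08e+10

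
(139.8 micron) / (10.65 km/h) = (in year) 1.498e-12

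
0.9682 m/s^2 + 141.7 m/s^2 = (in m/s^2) 142.7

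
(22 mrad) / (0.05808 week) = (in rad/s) 6.263e-07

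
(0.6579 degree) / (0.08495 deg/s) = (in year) 2.456e-07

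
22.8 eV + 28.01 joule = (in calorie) 6.695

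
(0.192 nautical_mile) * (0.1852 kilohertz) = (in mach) 193.4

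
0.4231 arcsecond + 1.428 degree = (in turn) 0.003967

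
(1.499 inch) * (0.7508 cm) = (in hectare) 2.859e-08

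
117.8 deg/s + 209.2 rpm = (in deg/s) 1373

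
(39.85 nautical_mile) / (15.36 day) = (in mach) 0.0001633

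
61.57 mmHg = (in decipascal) 8.209e+04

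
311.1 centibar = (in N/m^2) 3.111e+05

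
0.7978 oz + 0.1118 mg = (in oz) 0.7978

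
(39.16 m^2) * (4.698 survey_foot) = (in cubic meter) 56.08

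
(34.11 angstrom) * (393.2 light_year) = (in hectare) 1.269e+06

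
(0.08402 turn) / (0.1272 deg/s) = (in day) 0.002752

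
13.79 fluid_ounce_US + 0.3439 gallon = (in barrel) 0.01075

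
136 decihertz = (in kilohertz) 0.0136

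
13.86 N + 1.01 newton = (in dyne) 1.487e+06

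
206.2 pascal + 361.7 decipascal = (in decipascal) 2424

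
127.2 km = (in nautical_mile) 68.68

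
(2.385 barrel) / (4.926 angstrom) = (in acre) 1.902e+05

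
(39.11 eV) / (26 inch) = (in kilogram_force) 9.675e-19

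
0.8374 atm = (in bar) 0.8485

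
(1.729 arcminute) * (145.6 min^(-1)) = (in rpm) 0.01165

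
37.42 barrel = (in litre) 5949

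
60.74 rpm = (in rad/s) 6.361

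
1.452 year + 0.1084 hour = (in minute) 7.632e+05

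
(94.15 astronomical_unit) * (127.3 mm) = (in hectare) 1.793e+08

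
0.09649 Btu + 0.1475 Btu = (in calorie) 61.53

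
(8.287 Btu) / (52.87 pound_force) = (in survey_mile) 0.0231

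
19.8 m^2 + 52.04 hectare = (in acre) 128.6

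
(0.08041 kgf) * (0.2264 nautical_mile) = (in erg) 3.306e+09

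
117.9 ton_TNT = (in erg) 4.933e+18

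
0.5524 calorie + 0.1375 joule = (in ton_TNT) 5.853e-10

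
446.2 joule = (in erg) 4.462e+09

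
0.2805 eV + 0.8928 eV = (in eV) 1.173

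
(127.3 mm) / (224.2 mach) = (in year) 5.288e-14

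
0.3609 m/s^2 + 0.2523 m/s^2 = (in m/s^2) 0.6132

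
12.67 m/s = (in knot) 24.63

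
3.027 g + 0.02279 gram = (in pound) 0.006724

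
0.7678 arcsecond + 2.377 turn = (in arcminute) 5.134e+04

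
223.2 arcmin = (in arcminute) 223.2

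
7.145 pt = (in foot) 0.00827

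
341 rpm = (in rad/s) 35.71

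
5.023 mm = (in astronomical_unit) 3.358e-14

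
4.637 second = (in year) 1.47e-07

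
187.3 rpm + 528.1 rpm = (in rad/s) 74.92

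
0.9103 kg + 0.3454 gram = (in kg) 0.9106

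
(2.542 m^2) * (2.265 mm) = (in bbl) 0.03621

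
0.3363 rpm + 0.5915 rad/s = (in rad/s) 0.6267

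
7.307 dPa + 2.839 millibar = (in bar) 0.002846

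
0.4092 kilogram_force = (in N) 4.013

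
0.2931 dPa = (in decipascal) 0.2931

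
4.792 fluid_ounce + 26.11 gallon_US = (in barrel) 0.6226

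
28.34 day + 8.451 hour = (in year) 0.07861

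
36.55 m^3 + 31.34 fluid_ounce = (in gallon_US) 9656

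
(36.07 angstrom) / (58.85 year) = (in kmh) 6.997e-18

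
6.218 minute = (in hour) 0.1036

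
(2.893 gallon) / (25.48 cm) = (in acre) 1.062e-05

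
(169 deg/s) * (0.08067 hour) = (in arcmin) 2.945e+06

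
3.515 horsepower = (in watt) 2621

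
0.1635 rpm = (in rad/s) 0.01712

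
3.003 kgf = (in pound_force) 6.62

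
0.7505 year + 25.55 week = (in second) 3.912e+07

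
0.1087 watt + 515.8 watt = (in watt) 515.9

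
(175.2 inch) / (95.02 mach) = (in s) 0.0001375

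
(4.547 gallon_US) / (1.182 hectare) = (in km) 1.456e-09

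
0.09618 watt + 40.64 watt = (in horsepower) 0.05463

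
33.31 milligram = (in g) 0.03331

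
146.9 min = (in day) 0.102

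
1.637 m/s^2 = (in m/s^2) 1.637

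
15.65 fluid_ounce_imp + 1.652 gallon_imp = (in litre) 7.955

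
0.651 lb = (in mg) 2.953e+05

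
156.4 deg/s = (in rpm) 26.07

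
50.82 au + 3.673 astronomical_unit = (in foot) 2.675e+13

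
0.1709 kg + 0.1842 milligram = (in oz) 6.028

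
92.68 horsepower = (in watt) 6.911e+04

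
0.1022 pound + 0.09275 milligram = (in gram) 46.36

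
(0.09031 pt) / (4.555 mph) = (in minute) 2.608e-07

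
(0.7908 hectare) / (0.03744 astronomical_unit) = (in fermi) 1.412e+09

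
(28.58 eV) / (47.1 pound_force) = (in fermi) 2.186e-05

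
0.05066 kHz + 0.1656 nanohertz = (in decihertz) 506.6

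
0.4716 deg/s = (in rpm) 0.0786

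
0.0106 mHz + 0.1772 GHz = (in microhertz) 1.772e+14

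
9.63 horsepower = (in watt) 7181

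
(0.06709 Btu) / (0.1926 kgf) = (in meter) 37.48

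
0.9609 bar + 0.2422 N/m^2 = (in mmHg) 720.7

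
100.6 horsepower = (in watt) 7.502e+04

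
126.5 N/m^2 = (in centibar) 0.1265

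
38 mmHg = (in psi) 0.7348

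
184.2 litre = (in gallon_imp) 40.52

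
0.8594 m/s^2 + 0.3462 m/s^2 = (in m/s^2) 1.206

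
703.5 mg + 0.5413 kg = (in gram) 542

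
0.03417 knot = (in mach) 5.163e-05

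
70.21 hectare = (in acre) 173.5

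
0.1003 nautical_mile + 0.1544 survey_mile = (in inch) 1.71e+04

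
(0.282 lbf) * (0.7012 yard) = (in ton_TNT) 1.922e-10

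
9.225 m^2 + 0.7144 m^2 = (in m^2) 9.939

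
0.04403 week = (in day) 0.3082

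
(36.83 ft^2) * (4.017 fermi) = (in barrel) 8.645e-14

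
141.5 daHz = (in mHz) 1.415e+06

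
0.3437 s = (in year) 1.09e-08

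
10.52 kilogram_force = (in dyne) 1.032e+07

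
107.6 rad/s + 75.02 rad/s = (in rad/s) 182.6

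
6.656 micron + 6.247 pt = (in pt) 6.266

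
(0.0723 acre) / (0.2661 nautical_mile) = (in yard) 0.6493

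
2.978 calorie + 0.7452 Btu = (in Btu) 0.757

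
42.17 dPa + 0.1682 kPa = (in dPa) 1724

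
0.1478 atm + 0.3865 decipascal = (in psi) 2.172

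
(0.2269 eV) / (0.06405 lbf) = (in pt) 3.617e-16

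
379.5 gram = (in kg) 0.3795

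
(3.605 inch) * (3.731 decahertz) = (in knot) 6.641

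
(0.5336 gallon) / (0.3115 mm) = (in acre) 0.001602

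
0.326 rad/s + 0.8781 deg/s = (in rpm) 3.259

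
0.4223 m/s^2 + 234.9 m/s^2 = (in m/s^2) 235.3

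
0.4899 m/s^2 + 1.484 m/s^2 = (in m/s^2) 1.974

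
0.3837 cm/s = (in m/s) 0.003837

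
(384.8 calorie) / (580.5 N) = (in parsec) 8.988e-17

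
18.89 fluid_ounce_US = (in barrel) 0.003514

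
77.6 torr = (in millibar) 103.5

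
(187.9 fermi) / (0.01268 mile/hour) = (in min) 5.525e-13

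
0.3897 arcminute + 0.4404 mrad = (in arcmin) 1.904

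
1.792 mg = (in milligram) 1.792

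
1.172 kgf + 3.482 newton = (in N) 14.98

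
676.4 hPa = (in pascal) 6.764e+04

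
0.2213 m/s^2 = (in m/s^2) 0.2213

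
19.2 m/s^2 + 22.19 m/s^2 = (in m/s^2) 41.39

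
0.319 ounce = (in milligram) 9043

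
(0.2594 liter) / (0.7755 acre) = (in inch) 3.254e-06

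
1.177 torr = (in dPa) 1569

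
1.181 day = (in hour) 28.34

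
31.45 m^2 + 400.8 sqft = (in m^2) 68.69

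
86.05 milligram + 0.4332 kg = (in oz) 15.28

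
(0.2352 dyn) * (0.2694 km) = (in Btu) 6.006e-07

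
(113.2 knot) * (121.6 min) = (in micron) 4.249e+11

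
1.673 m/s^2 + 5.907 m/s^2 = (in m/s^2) 7.58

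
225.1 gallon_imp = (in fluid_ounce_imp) 3.602e+04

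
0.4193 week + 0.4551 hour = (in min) 4254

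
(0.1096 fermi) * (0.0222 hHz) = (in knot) 4.73e-16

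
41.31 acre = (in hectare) 16.72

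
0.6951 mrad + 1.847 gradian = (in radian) 0.02971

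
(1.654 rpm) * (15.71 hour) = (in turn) 1559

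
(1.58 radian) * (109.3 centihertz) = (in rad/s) 1.727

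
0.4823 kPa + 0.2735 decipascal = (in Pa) 482.3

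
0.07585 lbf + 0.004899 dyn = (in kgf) 0.0344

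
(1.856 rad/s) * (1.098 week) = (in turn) 1.962e+05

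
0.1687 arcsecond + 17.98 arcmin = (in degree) 0.2997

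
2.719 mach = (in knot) 1800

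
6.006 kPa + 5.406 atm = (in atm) 5.465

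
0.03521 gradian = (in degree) 0.03169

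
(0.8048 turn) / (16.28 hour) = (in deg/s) 0.004943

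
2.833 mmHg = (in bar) 0.003777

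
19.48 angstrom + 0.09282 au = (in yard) 1.519e+10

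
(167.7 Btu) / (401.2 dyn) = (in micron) 4.41e+13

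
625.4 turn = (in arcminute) 1.351e+07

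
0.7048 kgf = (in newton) 6.912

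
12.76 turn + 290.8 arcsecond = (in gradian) 5104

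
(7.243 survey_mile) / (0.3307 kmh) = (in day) 1.469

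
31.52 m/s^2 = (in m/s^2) 31.52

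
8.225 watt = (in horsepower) 0.01103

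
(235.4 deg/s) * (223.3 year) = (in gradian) 1.842e+12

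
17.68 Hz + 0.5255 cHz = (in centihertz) 1769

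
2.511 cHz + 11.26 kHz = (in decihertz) 1.126e+05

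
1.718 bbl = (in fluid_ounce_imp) 9613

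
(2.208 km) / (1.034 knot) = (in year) 0.0001316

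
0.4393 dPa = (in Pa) 0.04393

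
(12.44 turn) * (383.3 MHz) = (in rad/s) 2.996e+10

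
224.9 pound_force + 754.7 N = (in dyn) 1.755e+08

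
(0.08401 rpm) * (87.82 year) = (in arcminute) 8.376e+10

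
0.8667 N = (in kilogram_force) 0.08838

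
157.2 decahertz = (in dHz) 1.572e+04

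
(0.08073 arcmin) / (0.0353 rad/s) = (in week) 1.1e-09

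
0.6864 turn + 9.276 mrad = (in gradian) 275.2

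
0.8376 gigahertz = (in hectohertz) 8.376e+06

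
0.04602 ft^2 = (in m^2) 0.004275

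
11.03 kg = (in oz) 389.1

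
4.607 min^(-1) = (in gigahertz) 7.678e-11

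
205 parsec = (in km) 6.326e+15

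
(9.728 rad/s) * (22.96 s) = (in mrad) 2.234e+05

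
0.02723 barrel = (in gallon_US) 1.144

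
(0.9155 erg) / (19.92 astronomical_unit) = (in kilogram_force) 3.133e-21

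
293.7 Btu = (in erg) 3.099e+12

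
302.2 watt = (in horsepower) 0.4053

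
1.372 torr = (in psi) 0.02653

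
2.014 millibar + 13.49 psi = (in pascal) 9.321e+04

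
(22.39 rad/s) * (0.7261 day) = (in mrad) 1.405e+09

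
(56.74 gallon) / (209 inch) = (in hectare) 4.046e-06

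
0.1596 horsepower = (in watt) 119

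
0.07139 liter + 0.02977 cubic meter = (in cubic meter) 0.02984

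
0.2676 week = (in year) 0.005132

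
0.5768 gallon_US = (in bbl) 0.01373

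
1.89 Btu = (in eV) 1.245e+22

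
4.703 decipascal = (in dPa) 4.703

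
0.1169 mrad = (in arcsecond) 24.11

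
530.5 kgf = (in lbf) 1170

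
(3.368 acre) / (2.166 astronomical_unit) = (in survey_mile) 2.614e-11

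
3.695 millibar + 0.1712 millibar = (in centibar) 0.3866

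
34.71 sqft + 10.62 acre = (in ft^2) 4.626e+05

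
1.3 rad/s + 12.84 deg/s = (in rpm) 14.55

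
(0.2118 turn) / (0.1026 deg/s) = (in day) 0.008601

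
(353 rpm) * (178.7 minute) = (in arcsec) 8.175e+10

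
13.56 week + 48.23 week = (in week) 61.79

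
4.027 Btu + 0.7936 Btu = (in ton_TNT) 1.216e-06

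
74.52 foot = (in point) 6.439e+04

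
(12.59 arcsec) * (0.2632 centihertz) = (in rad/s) 1.607e-07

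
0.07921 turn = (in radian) 0.4977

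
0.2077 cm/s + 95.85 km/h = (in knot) 51.76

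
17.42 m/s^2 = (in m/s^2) 17.42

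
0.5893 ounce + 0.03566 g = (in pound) 0.03691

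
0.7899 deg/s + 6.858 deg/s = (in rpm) 1.275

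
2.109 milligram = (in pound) 4.65e-06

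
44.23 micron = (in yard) 4.837e-05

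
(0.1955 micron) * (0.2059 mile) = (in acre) 1.601e-08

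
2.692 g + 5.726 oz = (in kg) 0.165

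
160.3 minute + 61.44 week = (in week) 61.46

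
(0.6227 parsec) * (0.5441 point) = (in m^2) 3.688e+12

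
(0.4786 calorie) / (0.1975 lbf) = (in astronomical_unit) 1.524e-11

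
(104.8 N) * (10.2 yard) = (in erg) 9.775e+09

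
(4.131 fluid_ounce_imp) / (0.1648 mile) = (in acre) 1.094e-10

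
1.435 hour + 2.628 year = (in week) 137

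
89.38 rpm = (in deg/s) 536.3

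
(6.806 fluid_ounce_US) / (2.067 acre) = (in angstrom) 240.6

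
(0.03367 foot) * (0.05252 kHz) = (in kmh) 1.94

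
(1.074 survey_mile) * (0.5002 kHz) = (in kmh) 3.112e+06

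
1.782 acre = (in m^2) 7211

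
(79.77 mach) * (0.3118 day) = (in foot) 2.401e+09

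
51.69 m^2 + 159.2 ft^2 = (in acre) 0.01643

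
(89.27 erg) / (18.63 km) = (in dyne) 4.792e-05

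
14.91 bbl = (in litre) 2371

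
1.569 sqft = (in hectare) 1.458e-05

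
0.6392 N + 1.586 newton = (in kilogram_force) 0.2269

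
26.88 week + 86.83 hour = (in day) 191.8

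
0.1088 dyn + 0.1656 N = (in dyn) 1.656e+04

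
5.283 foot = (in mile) 0.001001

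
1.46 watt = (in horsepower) 0.001958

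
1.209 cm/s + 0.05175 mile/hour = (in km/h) 0.1268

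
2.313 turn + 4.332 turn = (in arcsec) 8.612e+06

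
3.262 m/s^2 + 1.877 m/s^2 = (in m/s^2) 5.139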